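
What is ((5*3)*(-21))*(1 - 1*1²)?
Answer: 0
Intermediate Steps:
((5*3)*(-21))*(1 - 1*1²) = (15*(-21))*(1 - 1*1) = -315*(1 - 1) = -315*0 = 0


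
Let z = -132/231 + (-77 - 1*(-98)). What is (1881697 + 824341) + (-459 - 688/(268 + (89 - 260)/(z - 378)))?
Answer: 1818150071515/672001 ≈ 2.7056e+6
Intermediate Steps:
z = 143/7 (z = -132*1/231 + (-77 + 98) = -4/7 + 21 = 143/7 ≈ 20.429)
(1881697 + 824341) + (-459 - 688/(268 + (89 - 260)/(z - 378))) = (1881697 + 824341) + (-459 - 688/(268 + (89 - 260)/(143/7 - 378))) = 2706038 + (-459 - 688/(268 - 171/(-2503/7))) = 2706038 + (-459 - 688/(268 - 171*(-7/2503))) = 2706038 + (-459 - 688/(268 + 1197/2503)) = 2706038 + (-459 - 688/672001/2503) = 2706038 + (-459 - 688*2503/672001) = 2706038 + (-459 - 1722064/672001) = 2706038 - 310170523/672001 = 1818150071515/672001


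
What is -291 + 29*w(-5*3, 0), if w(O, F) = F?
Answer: -291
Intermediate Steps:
-291 + 29*w(-5*3, 0) = -291 + 29*0 = -291 + 0 = -291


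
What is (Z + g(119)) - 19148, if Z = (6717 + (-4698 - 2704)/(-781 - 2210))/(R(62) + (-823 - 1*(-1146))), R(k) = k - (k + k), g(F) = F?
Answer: -14834909930/780651 ≈ -19003.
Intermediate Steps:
R(k) = -k (R(k) = k - 2*k = -k)
Z = 20097949/780651 (Z = (6717 + (-4698 - 2704)/(-781 - 2210))/(-1*62 + (-823 - 1*(-1146))) = (6717 - 7402/(-2991))/(-62 + (-823 + 1146)) = (6717 - 7402*(-1/2991))/(-62 + 323) = (6717 + 7402/2991)/261 = (20097949/2991)*(1/261) = 20097949/780651 ≈ 25.745)
(Z + g(119)) - 19148 = (20097949/780651 + 119) - 19148 = 112995418/780651 - 19148 = -14834909930/780651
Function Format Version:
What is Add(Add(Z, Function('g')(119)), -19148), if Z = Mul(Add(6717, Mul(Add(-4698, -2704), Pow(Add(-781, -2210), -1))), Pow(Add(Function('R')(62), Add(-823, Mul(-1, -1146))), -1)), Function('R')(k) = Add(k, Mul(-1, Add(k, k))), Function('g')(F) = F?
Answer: Rational(-14834909930, 780651) ≈ -19003.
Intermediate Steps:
Function('R')(k) = Mul(-1, k) (Function('R')(k) = Add(k, Mul(-1, Mul(2, k))) = Add(k, Mul(-2, k)) = Mul(-1, k))
Z = Rational(20097949, 780651) (Z = Mul(Add(6717, Mul(Add(-4698, -2704), Pow(Add(-781, -2210), -1))), Pow(Add(Mul(-1, 62), Add(-823, Mul(-1, -1146))), -1)) = Mul(Add(6717, Mul(-7402, Pow(-2991, -1))), Pow(Add(-62, Add(-823, 1146)), -1)) = Mul(Add(6717, Mul(-7402, Rational(-1, 2991))), Pow(Add(-62, 323), -1)) = Mul(Add(6717, Rational(7402, 2991)), Pow(261, -1)) = Mul(Rational(20097949, 2991), Rational(1, 261)) = Rational(20097949, 780651) ≈ 25.745)
Add(Add(Z, Function('g')(119)), -19148) = Add(Add(Rational(20097949, 780651), 119), -19148) = Add(Rational(112995418, 780651), -19148) = Rational(-14834909930, 780651)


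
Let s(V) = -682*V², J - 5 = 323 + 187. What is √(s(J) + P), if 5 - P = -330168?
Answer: I*√180553277 ≈ 13437.0*I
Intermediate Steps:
J = 515 (J = 5 + (323 + 187) = 5 + 510 = 515)
P = 330173 (P = 5 - 1*(-330168) = 5 + 330168 = 330173)
√(s(J) + P) = √(-682*515² + 330173) = √(-682*265225 + 330173) = √(-180883450 + 330173) = √(-180553277) = I*√180553277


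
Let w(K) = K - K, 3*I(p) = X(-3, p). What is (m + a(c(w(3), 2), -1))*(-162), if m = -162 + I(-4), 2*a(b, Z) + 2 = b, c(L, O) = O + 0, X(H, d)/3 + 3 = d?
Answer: 27378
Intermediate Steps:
X(H, d) = -9 + 3*d
I(p) = -3 + p (I(p) = (-9 + 3*p)/3 = -3 + p)
w(K) = 0
c(L, O) = O
a(b, Z) = -1 + b/2
m = -169 (m = -162 + (-3 - 4) = -162 - 7 = -169)
(m + a(c(w(3), 2), -1))*(-162) = (-169 + (-1 + (½)*2))*(-162) = (-169 + (-1 + 1))*(-162) = (-169 + 0)*(-162) = -169*(-162) = 27378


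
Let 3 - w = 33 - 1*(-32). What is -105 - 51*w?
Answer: 3057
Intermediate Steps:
w = -62 (w = 3 - (33 - 1*(-32)) = 3 - (33 + 32) = 3 - 1*65 = 3 - 65 = -62)
-105 - 51*w = -105 - 51*(-62) = -105 + 3162 = 3057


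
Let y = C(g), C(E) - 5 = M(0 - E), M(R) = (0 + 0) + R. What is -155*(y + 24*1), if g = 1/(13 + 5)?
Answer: -80755/18 ≈ -4486.4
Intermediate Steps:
g = 1/18 ≈ 0.055556
M(R) = R (M(R) = 0 + R = R)
C(E) = 5 - E (C(E) = 5 + (0 - E) = 5 - E)
y = 89/18 (y = 5 - 1*1/18 = 5 - 1/18 = 89/18 ≈ 4.9444)
-155*(y + 24*1) = -155*(89/18 + 24*1) = -155*(89/18 + 24) = -155*521/18 = -80755/18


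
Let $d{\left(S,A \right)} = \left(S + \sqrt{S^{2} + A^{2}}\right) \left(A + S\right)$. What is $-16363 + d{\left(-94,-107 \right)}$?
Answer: $2531 - 201 \sqrt{20285} \approx -26097.0$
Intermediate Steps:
$d{\left(S,A \right)} = \left(A + S\right) \left(S + \sqrt{A^{2} + S^{2}}\right)$ ($d{\left(S,A \right)} = \left(S + \sqrt{A^{2} + S^{2}}\right) \left(A + S\right) = \left(A + S\right) \left(S + \sqrt{A^{2} + S^{2}}\right)$)
$-16363 + d{\left(-94,-107 \right)} = -16363 - \left(-10058 - 8836 + 201 \sqrt{\left(-107\right)^{2} + \left(-94\right)^{2}}\right) = -16363 + \left(8836 + 10058 - 107 \sqrt{11449 + 8836} - 94 \sqrt{11449 + 8836}\right) = -16363 + \left(8836 + 10058 - 107 \sqrt{20285} - 94 \sqrt{20285}\right) = -16363 + \left(18894 - 201 \sqrt{20285}\right) = 2531 - 201 \sqrt{20285}$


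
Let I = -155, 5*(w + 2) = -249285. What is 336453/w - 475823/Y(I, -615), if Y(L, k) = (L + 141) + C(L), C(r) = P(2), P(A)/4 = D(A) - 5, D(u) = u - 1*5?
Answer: 23708582119/2293514 ≈ 10337.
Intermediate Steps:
D(u) = -5 + u (D(u) = u - 5 = -5 + u)
P(A) = -40 + 4*A (P(A) = 4*((-5 + A) - 5) = 4*(-10 + A) = -40 + 4*A)
C(r) = -32 (C(r) = -40 + 4*2 = -40 + 8 = -32)
w = -49859 (w = -2 + (⅕)*(-249285) = -2 - 49857 = -49859)
Y(L, k) = 109 + L (Y(L, k) = (L + 141) - 32 = (141 + L) - 32 = 109 + L)
336453/w - 475823/Y(I, -615) = 336453/(-49859) - 475823/(109 - 155) = 336453*(-1/49859) - 475823/(-46) = -336453/49859 - 475823*(-1/46) = -336453/49859 + 475823/46 = 23708582119/2293514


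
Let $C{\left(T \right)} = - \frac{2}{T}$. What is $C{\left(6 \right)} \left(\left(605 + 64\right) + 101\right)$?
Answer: $- \frac{770}{3} \approx -256.67$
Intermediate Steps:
$C{\left(6 \right)} \left(\left(605 + 64\right) + 101\right) = - \frac{2}{6} \left(\left(605 + 64\right) + 101\right) = \left(-2\right) \frac{1}{6} \left(669 + 101\right) = \left(- \frac{1}{3}\right) 770 = - \frac{770}{3}$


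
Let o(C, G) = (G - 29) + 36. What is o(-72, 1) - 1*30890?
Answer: -30882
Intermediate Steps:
o(C, G) = 7 + G (o(C, G) = (-29 + G) + 36 = 7 + G)
o(-72, 1) - 1*30890 = (7 + 1) - 1*30890 = 8 - 30890 = -30882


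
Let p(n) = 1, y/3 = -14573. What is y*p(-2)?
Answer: -43719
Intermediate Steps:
y = -43719 (y = 3*(-14573) = -43719)
y*p(-2) = -43719*1 = -43719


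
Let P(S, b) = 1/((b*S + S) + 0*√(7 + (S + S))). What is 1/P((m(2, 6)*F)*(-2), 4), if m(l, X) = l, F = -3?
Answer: 60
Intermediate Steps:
P(S, b) = 1/(S + S*b) (P(S, b) = 1/((S*b + S) + 0*√(7 + 2*S)) = 1/((S + S*b) + 0) = 1/(S + S*b))
1/P((m(2, 6)*F)*(-2), 4) = 1/(1/((((2*(-3))*(-2)))*(1 + 4))) = 1/(1/(-6*(-2)*5)) = 1/((⅕)/12) = 1/((1/12)*(⅕)) = 1/(1/60) = 60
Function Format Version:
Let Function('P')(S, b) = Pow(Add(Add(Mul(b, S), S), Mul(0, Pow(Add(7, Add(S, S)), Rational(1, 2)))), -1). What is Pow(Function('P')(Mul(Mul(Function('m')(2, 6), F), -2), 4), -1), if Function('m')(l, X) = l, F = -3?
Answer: 60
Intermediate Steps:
Function('P')(S, b) = Pow(Add(S, Mul(S, b)), -1) (Function('P')(S, b) = Pow(Add(Add(Mul(S, b), S), Mul(0, Pow(Add(7, Mul(2, S)), Rational(1, 2)))), -1) = Pow(Add(Add(S, Mul(S, b)), 0), -1) = Pow(Add(S, Mul(S, b)), -1))
Pow(Function('P')(Mul(Mul(Function('m')(2, 6), F), -2), 4), -1) = Pow(Mul(Pow(Mul(Mul(2, -3), -2), -1), Pow(Add(1, 4), -1)), -1) = Pow(Mul(Pow(Mul(-6, -2), -1), Pow(5, -1)), -1) = Pow(Mul(Pow(12, -1), Rational(1, 5)), -1) = Pow(Mul(Rational(1, 12), Rational(1, 5)), -1) = Pow(Rational(1, 60), -1) = 60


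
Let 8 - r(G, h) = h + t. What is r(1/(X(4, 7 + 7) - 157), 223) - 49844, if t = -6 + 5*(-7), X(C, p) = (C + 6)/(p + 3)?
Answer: -50018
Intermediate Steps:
X(C, p) = (6 + C)/(3 + p)
t = -41 (t = -6 - 35 = -41)
r(G, h) = 49 - h (r(G, h) = 8 - (h - 41) = 8 - (-41 + h) = 8 + (41 - h) = 49 - h)
r(1/(X(4, 7 + 7) - 157), 223) - 49844 = (49 - 1*223) - 49844 = (49 - 223) - 49844 = -174 - 49844 = -50018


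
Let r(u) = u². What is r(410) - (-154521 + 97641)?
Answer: 224980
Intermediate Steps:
r(410) - (-154521 + 97641) = 410² - (-154521 + 97641) = 168100 - 1*(-56880) = 168100 + 56880 = 224980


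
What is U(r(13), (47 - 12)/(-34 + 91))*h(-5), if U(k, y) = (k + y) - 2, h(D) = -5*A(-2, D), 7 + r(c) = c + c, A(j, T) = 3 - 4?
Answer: 5020/57 ≈ 88.070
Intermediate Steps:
A(j, T) = -1
r(c) = -7 + 2*c (r(c) = -7 + (c + c) = -7 + 2*c)
h(D) = 5 (h(D) = -5*(-1) = 5)
U(k, y) = -2 + k + y
U(r(13), (47 - 12)/(-34 + 91))*h(-5) = (-2 + (-7 + 2*13) + (47 - 12)/(-34 + 91))*5 = (-2 + (-7 + 26) + 35/57)*5 = (-2 + 19 + 35*(1/57))*5 = (-2 + 19 + 35/57)*5 = (1004/57)*5 = 5020/57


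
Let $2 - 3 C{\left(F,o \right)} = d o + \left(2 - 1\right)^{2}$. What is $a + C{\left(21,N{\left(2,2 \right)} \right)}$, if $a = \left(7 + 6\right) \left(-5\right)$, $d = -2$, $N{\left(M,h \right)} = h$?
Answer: $- \frac{190}{3} \approx -63.333$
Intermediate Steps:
$C{\left(F,o \right)} = \frac{1}{3} + \frac{2 o}{3}$ ($C{\left(F,o \right)} = \frac{2}{3} - \frac{- 2 o + \left(2 - 1\right)^{2}}{3} = \frac{2}{3} - \frac{- 2 o + 1^{2}}{3} = \frac{2}{3} - \frac{- 2 o + 1}{3} = \frac{2}{3} - \frac{1 - 2 o}{3} = \frac{2}{3} + \left(- \frac{1}{3} + \frac{2 o}{3}\right) = \frac{1}{3} + \frac{2 o}{3}$)
$a = -65$ ($a = 13 \left(-5\right) = -65$)
$a + C{\left(21,N{\left(2,2 \right)} \right)} = -65 + \left(\frac{1}{3} + \frac{2}{3} \cdot 2\right) = -65 + \left(\frac{1}{3} + \frac{4}{3}\right) = -65 + \frac{5}{3} = - \frac{190}{3}$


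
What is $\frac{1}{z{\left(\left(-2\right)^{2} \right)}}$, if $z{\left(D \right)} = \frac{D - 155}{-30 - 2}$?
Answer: $\frac{32}{151} \approx 0.21192$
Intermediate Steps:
$z{\left(D \right)} = \frac{155}{32} - \frac{D}{32}$ ($z{\left(D \right)} = \frac{-155 + D}{-32} = \left(-155 + D\right) \left(- \frac{1}{32}\right) = \frac{155}{32} - \frac{D}{32}$)
$\frac{1}{z{\left(\left(-2\right)^{2} \right)}} = \frac{1}{\frac{155}{32} - \frac{\left(-2\right)^{2}}{32}} = \frac{1}{\frac{155}{32} - \frac{1}{8}} = \frac{1}{\frac{151}{32}} = \frac{32}{151}$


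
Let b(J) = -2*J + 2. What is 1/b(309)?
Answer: -1/616 ≈ -0.0016234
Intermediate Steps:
b(J) = 2 - 2*J
1/b(309) = 1/(2 - 2*309) = 1/(2 - 618) = 1/(-616) = -1/616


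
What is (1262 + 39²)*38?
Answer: 105754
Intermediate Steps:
(1262 + 39²)*38 = (1262 + 1521)*38 = 2783*38 = 105754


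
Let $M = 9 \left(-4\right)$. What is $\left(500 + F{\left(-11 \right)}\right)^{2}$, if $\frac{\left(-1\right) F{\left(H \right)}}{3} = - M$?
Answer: $153664$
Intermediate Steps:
$M = -36$
$F{\left(H \right)} = -108$ ($F{\left(H \right)} = - 3 \left(\left(-1\right) \left(-36\right)\right) = \left(-3\right) 36 = -108$)
$\left(500 + F{\left(-11 \right)}\right)^{2} = \left(500 - 108\right)^{2} = 392^{2} = 153664$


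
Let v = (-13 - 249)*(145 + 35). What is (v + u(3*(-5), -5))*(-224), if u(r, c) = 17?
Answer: 10560032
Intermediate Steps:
v = -47160 (v = -262*180 = -47160)
(v + u(3*(-5), -5))*(-224) = (-47160 + 17)*(-224) = -47143*(-224) = 10560032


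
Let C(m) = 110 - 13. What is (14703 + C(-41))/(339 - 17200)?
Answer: -14800/16861 ≈ -0.87777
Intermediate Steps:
C(m) = 97
(14703 + C(-41))/(339 - 17200) = (14703 + 97)/(339 - 17200) = 14800/(-16861) = 14800*(-1/16861) = -14800/16861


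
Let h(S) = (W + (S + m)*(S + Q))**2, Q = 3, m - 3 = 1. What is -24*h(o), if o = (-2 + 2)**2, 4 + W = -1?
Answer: -1176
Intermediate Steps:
m = 4 (m = 3 + 1 = 4)
W = -5 (W = -4 - 1 = -5)
o = 0 (o = 0**2 = 0)
h(S) = (-5 + (3 + S)*(4 + S))**2 (h(S) = (-5 + (S + 4)*(S + 3))**2 = (-5 + (4 + S)*(3 + S))**2 = (-5 + (3 + S)*(4 + S))**2)
-24*h(o) = -24*(7 + 0**2 + 7*0)**2 = -24*(7 + 0 + 0)**2 = -24*7**2 = -24*49 = -1176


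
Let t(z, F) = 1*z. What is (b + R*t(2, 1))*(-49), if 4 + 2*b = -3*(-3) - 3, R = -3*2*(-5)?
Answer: -2989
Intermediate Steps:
t(z, F) = z
R = 30 (R = -6*(-5) = 30)
b = 1 (b = -2 + (-3*(-3) - 3)/2 = -2 + (9 - 3)/2 = -2 + (1/2)*6 = -2 + 3 = 1)
(b + R*t(2, 1))*(-49) = (1 + 30*2)*(-49) = (1 + 60)*(-49) = 61*(-49) = -2989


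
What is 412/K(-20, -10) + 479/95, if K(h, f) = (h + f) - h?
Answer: -687/19 ≈ -36.158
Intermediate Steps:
K(h, f) = f (K(h, f) = (f + h) - h = f)
412/K(-20, -10) + 479/95 = 412/(-10) + 479/95 = 412*(-⅒) + 479*(1/95) = -206/5 + 479/95 = -687/19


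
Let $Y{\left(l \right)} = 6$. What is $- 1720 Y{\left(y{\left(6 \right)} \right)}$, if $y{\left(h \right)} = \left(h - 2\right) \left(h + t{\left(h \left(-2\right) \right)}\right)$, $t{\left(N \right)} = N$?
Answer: $-10320$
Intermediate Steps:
$y{\left(h \right)} = - h \left(-2 + h\right)$ ($y{\left(h \right)} = \left(h - 2\right) \left(h + h \left(-2\right)\right) = \left(-2 + h\right) \left(h - 2 h\right) = \left(-2 + h\right) \left(- h\right) = - h \left(-2 + h\right)$)
$- 1720 Y{\left(y{\left(6 \right)} \right)} = \left(-1720\right) 6 = -10320$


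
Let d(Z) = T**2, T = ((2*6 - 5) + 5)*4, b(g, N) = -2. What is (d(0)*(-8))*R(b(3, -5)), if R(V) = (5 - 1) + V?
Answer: -36864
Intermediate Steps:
R(V) = 4 + V
T = 48 (T = ((12 - 5) + 5)*4 = (7 + 5)*4 = 12*4 = 48)
d(Z) = 2304 (d(Z) = 48**2 = 2304)
(d(0)*(-8))*R(b(3, -5)) = (2304*(-8))*(4 - 2) = -18432*2 = -36864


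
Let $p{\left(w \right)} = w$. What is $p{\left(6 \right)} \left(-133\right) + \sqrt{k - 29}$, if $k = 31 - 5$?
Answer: $-798 + i \sqrt{3} \approx -798.0 + 1.732 i$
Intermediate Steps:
$k = 26$
$p{\left(6 \right)} \left(-133\right) + \sqrt{k - 29} = 6 \left(-133\right) + \sqrt{26 - 29} = -798 + \sqrt{-3} = -798 + i \sqrt{3}$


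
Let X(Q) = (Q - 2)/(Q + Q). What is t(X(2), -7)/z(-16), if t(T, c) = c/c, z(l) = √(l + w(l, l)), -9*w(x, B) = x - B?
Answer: -I/4 ≈ -0.25*I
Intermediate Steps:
w(x, B) = -x/9 + B/9 (w(x, B) = -(x - B)/9 = -x/9 + B/9)
X(Q) = (-2 + Q)/(2*Q) (X(Q) = (-2 + Q)/((2*Q)) = (-2 + Q)*(1/(2*Q)) = (-2 + Q)/(2*Q))
z(l) = √l (z(l) = √(l + (-l/9 + l/9)) = √(l + 0) = √l)
t(T, c) = 1
t(X(2), -7)/z(-16) = 1/√(-16) = 1/(4*I) = 1*(-I/4) = -I/4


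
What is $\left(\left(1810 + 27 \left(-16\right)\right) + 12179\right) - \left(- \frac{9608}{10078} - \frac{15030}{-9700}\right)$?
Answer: $\frac{66261397573}{4887830} \approx 13556.0$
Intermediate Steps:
$\left(\left(1810 + 27 \left(-16\right)\right) + 12179\right) - \left(- \frac{9608}{10078} - \frac{15030}{-9700}\right) = \left(\left(1810 - 432\right) + 12179\right) - \left(\left(-9608\right) \frac{1}{10078} - - \frac{1503}{970}\right) = \left(1378 + 12179\right) - \left(- \frac{4804}{5039} + \frac{1503}{970}\right) = 13557 - \frac{2913737}{4887830} = \frac{66261397573}{4887830}$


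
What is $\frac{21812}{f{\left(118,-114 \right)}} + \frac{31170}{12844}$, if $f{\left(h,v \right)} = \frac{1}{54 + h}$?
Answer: $\frac{24093201793}{6422} \approx 3.7517 \cdot 10^{6}$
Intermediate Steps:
$\frac{21812}{f{\left(118,-114 \right)}} + \frac{31170}{12844} = \frac{21812}{\frac{1}{54 + 118}} + \frac{31170}{12844} = \frac{21812}{\frac{1}{172}} + 31170 \cdot \frac{1}{12844} = 21812 \frac{1}{\frac{1}{172}} + \frac{15585}{6422} = 21812 \cdot 172 + \frac{15585}{6422} = 3751664 + \frac{15585}{6422} = \frac{24093201793}{6422}$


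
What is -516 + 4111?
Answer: 3595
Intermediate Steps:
-516 + 4111 = 3595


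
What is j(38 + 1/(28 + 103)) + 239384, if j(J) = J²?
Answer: 4132859265/17161 ≈ 2.4083e+5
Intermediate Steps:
j(38 + 1/(28 + 103)) + 239384 = (38 + 1/(28 + 103))² + 239384 = (38 + 1/131)² + 239384 = (4979/131)² + 239384 = 24790441/17161 + 239384 = 4132859265/17161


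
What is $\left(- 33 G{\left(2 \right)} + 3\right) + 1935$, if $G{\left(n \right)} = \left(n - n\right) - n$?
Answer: $2004$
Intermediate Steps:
$G{\left(n \right)} = - n$ ($G{\left(n \right)} = 0 - n = - n$)
$\left(- 33 G{\left(2 \right)} + 3\right) + 1935 = \left(- 33 \left(\left(-1\right) 2\right) + 3\right) + 1935 = \left(\left(-33\right) \left(-2\right) + 3\right) + 1935 = \left(66 + 3\right) + 1935 = 69 + 1935 = 2004$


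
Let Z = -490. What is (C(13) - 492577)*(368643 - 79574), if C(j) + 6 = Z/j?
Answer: -1851217821761/13 ≈ -1.4240e+11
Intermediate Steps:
C(j) = -6 - 490/j
(C(13) - 492577)*(368643 - 79574) = ((-6 - 490/13) - 492577)*(368643 - 79574) = ((-6 - 490*1/13) - 492577)*289069 = ((-6 - 490/13) - 492577)*289069 = (-568/13 - 492577)*289069 = -6404069/13*289069 = -1851217821761/13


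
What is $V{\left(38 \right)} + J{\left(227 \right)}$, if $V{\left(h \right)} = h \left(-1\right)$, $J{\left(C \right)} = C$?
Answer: $189$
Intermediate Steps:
$V{\left(h \right)} = - h$
$V{\left(38 \right)} + J{\left(227 \right)} = \left(-1\right) 38 + 227 = -38 + 227 = 189$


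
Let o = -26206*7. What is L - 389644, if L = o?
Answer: -573086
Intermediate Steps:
o = -183442
L = -183442
L - 389644 = -183442 - 389644 = -573086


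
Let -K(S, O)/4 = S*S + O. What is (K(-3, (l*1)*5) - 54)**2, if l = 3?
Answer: 22500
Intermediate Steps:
K(S, O) = -4*O - 4*S**2 (K(S, O) = -4*(S*S + O) = -4*(S**2 + O) = -4*(O + S**2) = -4*O - 4*S**2)
(K(-3, (l*1)*5) - 54)**2 = ((-4*3*1*5 - 4*(-3)**2) - 54)**2 = ((-12*5 - 4*9) - 54)**2 = ((-4*15 - 36) - 54)**2 = ((-60 - 36) - 54)**2 = (-96 - 54)**2 = (-150)**2 = 22500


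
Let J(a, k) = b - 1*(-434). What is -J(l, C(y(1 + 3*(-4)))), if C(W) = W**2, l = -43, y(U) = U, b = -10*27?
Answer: -164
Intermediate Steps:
b = -270
J(a, k) = 164 (J(a, k) = -270 - 1*(-434) = -270 + 434 = 164)
-J(l, C(y(1 + 3*(-4)))) = -1*164 = -164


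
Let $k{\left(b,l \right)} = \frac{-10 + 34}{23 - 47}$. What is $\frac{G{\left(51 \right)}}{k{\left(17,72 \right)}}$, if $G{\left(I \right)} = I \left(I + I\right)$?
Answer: $-5202$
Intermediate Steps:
$k{\left(b,l \right)} = -1$ ($k{\left(b,l \right)} = \frac{24}{-24} = 24 \left(- \frac{1}{24}\right) = -1$)
$G{\left(I \right)} = 2 I^{2}$ ($G{\left(I \right)} = I 2 I = 2 I^{2}$)
$\frac{G{\left(51 \right)}}{k{\left(17,72 \right)}} = \frac{2 \cdot 51^{2}}{-1} = 2 \cdot 2601 \left(-1\right) = 5202 \left(-1\right) = -5202$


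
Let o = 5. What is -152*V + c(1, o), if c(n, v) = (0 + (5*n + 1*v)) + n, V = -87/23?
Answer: 13477/23 ≈ 585.96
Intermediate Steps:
V = -87/23 (V = -87*1/23 = -87/23 ≈ -3.7826)
c(n, v) = v + 6*n (c(n, v) = (0 + (5*n + v)) + n = (0 + (v + 5*n)) + n = (v + 5*n) + n = v + 6*n)
-152*V + c(1, o) = -152*(-87/23) + (5 + 6*1) = 13224/23 + (5 + 6) = 13224/23 + 11 = 13477/23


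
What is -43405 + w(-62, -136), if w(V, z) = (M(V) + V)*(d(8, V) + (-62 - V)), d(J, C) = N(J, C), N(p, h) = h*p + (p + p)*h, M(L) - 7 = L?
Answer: 130691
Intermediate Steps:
M(L) = 7 + L
N(p, h) = 3*h*p (N(p, h) = h*p + (2*p)*h = h*p + 2*h*p = 3*h*p)
d(J, C) = 3*C*J
w(V, z) = (-62 + 23*V)*(7 + 2*V) (w(V, z) = ((7 + V) + V)*(3*V*8 + (-62 - V)) = (7 + 2*V)*(24*V + (-62 - V)) = (7 + 2*V)*(-62 + 23*V) = (-62 + 23*V)*(7 + 2*V))
-43405 + w(-62, -136) = -43405 + (-434 + 37*(-62) + 46*(-62)**2) = -43405 + (-434 - 2294 + 46*3844) = -43405 + (-434 - 2294 + 176824) = -43405 + 174096 = 130691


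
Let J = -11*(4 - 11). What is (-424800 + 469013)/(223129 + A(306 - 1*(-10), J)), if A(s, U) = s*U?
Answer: 44213/247461 ≈ 0.17867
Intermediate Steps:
J = 77 (J = -11*(-7) = 77)
A(s, U) = U*s
(-424800 + 469013)/(223129 + A(306 - 1*(-10), J)) = (-424800 + 469013)/(223129 + 77*(306 - 1*(-10))) = 44213/(223129 + 77*(306 + 10)) = 44213/(223129 + 77*316) = 44213/(223129 + 24332) = 44213/247461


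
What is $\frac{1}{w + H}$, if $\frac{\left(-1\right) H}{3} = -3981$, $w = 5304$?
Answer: $\frac{1}{17247} \approx 5.7981 \cdot 10^{-5}$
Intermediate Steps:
$H = 11943$ ($H = \left(-3\right) \left(-3981\right) = 11943$)
$\frac{1}{w + H} = \frac{1}{5304 + 11943} = \frac{1}{17247}$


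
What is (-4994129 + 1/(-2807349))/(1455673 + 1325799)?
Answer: -7010131527011/3904281318864 ≈ -1.7955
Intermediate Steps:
(-4994129 + 1/(-2807349))/(1455673 + 1325799) = (-4994129 - 1/2807349)/2781472 = -14020263054022/2807349*1/2781472 = -7010131527011/3904281318864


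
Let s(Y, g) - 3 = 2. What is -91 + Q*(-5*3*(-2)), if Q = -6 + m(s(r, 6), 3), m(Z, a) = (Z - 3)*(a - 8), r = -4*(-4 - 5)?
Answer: -571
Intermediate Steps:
r = 36 (r = -4*(-9) = 36)
s(Y, g) = 5 (s(Y, g) = 3 + 2 = 5)
m(Z, a) = (-8 + a)*(-3 + Z) (m(Z, a) = (-3 + Z)*(-8 + a) = (-8 + a)*(-3 + Z))
Q = -16 (Q = -6 + (24 - 8*5 - 3*3 + 5*3) = -6 + (24 - 40 - 9 + 15) = -6 - 10 = -16)
-91 + Q*(-5*3*(-2)) = -91 - 16*(-5*3)*(-2) = -91 - (-240)*(-2) = -91 - 16*30 = -91 - 480 = -571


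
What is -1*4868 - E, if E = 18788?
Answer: -23656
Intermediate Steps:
-1*4868 - E = -1*4868 - 1*18788 = -4868 - 18788 = -23656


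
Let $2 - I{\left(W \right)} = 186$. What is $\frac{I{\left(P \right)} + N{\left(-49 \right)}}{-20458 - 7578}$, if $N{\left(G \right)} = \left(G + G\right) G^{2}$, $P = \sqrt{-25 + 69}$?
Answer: $\frac{117741}{14018} \approx 8.3993$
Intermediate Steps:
$P = 2 \sqrt{11}$ ($P = \sqrt{44} = 2 \sqrt{11} \approx 6.6332$)
$I{\left(W \right)} = -184$ ($I{\left(W \right)} = 2 - 186 = -184$)
$N{\left(G \right)} = 2 G^{3}$ ($N{\left(G \right)} = 2 G G^{2} = 2 G^{3}$)
$\frac{I{\left(P \right)} + N{\left(-49 \right)}}{-20458 - 7578} = \frac{-184 + 2 \left(-49\right)^{3}}{-20458 - 7578} = \frac{-184 + 2 \left(-117649\right)}{-28036} = \left(-184 - 235298\right) \left(- \frac{1}{28036}\right) = \left(-235482\right) \left(- \frac{1}{28036}\right) = \frac{117741}{14018}$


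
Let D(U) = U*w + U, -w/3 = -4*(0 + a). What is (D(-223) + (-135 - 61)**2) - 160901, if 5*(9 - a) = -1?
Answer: -736636/5 ≈ -1.4733e+5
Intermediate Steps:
a = 46/5 (a = 9 - 1/5*(-1) = 9 + 1/5 = 46/5 ≈ 9.2000)
w = 552/5 (w = -(-12)*(0 + 46/5) = -(-12)*46/5 = -3*(-184/5) = 552/5 ≈ 110.40)
D(U) = 557*U/5 (D(U) = U*(552/5) + U = 552*U/5 + U = 557*U/5)
(D(-223) + (-135 - 61)**2) - 160901 = ((557/5)*(-223) + (-135 - 61)**2) - 160901 = (-124211/5 + (-196)**2) - 160901 = (-124211/5 + 38416) - 160901 = 67869/5 - 160901 = -736636/5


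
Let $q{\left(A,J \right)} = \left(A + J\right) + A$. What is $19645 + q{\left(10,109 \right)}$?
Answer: $19774$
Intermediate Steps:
$q{\left(A,J \right)} = J + 2 A$
$19645 + q{\left(10,109 \right)} = 19645 + \left(109 + 2 \cdot 10\right) = 19645 + \left(109 + 20\right) = 19645 + 129 = 19774$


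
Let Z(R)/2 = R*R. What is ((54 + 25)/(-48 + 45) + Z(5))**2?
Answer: 5041/9 ≈ 560.11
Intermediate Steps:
Z(R) = 2*R**2 (Z(R) = 2*(R*R) = 2*R**2)
((54 + 25)/(-48 + 45) + Z(5))**2 = ((54 + 25)/(-48 + 45) + 2*5**2)**2 = (79/(-3) + 2*25)**2 = (79*(-1/3) + 50)**2 = (-79/3 + 50)**2 = (71/3)**2 = 5041/9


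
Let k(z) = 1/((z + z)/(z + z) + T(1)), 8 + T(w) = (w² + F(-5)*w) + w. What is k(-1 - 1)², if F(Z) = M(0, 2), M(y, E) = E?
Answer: ⅑ ≈ 0.11111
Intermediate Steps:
F(Z) = 2
T(w) = -8 + w² + 3*w (T(w) = -8 + ((w² + 2*w) + w) = -8 + (w² + 3*w) = -8 + w² + 3*w)
k(z) = -⅓ (k(z) = 1/((z + z)/(z + z) + (-8 + 1² + 3*1)) = 1/((2*z)/((2*z)) + (-8 + 1 + 3)) = 1/((2*z)*(1/(2*z)) - 4) = 1/(1 - 4) = 1/(-3) = -⅓)
k(-1 - 1)² = (-⅓)² = ⅑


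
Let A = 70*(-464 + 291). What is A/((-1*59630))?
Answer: 1211/5963 ≈ 0.20309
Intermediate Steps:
A = -12110 (A = 70*(-173) = -12110)
A/((-1*59630)) = -12110/((-1*59630)) = -12110/(-59630) = -12110*(-1/59630) = 1211/5963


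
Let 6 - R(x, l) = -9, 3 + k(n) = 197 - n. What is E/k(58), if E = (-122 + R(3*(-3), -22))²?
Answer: 11449/136 ≈ 84.184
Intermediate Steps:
k(n) = 194 - n (k(n) = -3 + (197 - n) = 194 - n)
R(x, l) = 15 (R(x, l) = 6 - 1*(-9) = 6 + 9 = 15)
E = 11449 (E = (-122 + 15)² = (-107)² = 11449)
E/k(58) = 11449/(194 - 1*58) = 11449/(194 - 58) = 11449/136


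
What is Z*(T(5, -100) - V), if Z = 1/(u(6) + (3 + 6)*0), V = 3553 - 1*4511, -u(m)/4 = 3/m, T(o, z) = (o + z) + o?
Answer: -434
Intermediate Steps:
T(o, z) = z + 2*o
u(m) = -12/m
V = -958 (V = 3553 - 4511 = -958)
Z = -1/2 (Z = 1/(-12/6 + (3 + 6)*0) = 1/(-12*1/6 + 9*0) = 1/(-2 + 0) = 1/(-2) = -1/2 ≈ -0.50000)
Z*(T(5, -100) - V) = -((-100 + 2*5) - 1*(-958))/2 = -((-100 + 10) + 958)/2 = -(-90 + 958)/2 = -1/2*868 = -434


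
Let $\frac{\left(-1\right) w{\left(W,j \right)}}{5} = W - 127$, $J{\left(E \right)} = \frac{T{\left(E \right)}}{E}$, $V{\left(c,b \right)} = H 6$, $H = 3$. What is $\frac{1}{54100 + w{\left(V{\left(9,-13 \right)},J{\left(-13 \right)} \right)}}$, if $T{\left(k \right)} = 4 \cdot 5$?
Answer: $\frac{1}{54645} \approx 1.83 \cdot 10^{-5}$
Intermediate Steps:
$V{\left(c,b \right)} = 18$ ($V{\left(c,b \right)} = 3 \cdot 6 = 18$)
$T{\left(k \right)} = 20$
$J{\left(E \right)} = \frac{20}{E}$
$w{\left(W,j \right)} = 635 - 5 W$ ($w{\left(W,j \right)} = - 5 \left(W - 127\right) = - 5 \left(-127 + W\right) = 635 - 5 W$)
$\frac{1}{54100 + w{\left(V{\left(9,-13 \right)},J{\left(-13 \right)} \right)}} = \frac{1}{54100 + \left(635 - 90\right)} = \frac{1}{54100 + 545} = \frac{1}{54645}$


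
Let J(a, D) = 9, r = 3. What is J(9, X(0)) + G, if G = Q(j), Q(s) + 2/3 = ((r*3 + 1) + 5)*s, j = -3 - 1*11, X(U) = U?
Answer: -605/3 ≈ -201.67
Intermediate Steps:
j = -14 (j = -3 - 11 = -14)
Q(s) = -2/3 + 15*s (Q(s) = -2/3 + ((3*3 + 1) + 5)*s = -2/3 + ((9 + 1) + 5)*s = -2/3 + (10 + 5)*s = -2/3 + 15*s)
G = -632/3 (G = -2/3 + 15*(-14) = -2/3 - 210 = -632/3 ≈ -210.67)
J(9, X(0)) + G = 9 - 632/3 = -605/3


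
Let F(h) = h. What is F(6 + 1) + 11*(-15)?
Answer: -158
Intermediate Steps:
F(6 + 1) + 11*(-15) = (6 + 1) + 11*(-15) = 7 - 165 = -158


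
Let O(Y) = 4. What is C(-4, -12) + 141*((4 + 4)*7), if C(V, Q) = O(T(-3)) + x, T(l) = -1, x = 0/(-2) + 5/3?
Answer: 23705/3 ≈ 7901.7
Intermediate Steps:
x = 5/3 (x = 0*(-1/2) + 5*(1/3) = 0 + 5/3 = 5/3 ≈ 1.6667)
C(V, Q) = 17/3 (C(V, Q) = 4 + 5/3 = 17/3)
C(-4, -12) + 141*((4 + 4)*7) = 17/3 + 141*((4 + 4)*7) = 17/3 + 141*(8*7) = 17/3 + 141*56 = 17/3 + 7896 = 23705/3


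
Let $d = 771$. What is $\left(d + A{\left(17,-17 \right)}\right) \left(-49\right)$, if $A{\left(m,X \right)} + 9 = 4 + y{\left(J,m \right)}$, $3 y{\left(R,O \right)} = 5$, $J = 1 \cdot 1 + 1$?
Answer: $- \frac{112847}{3} \approx -37616.0$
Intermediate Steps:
$J = 2$ ($J = 1 + 1 = 2$)
$y{\left(R,O \right)} = \frac{5}{3}$ ($y{\left(R,O \right)} = \frac{1}{3} \cdot 5 = \frac{5}{3}$)
$A{\left(m,X \right)} = - \frac{10}{3}$ ($A{\left(m,X \right)} = -9 + \left(4 + \frac{5}{3}\right) = -9 + \frac{17}{3} = - \frac{10}{3}$)
$\left(d + A{\left(17,-17 \right)}\right) \left(-49\right) = \left(771 - \frac{10}{3}\right) \left(-49\right) = \frac{2303}{3} \left(-49\right) = - \frac{112847}{3}$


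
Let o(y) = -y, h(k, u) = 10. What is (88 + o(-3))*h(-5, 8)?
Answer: 910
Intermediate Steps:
(88 + o(-3))*h(-5, 8) = (88 - 1*(-3))*10 = (88 + 3)*10 = 91*10 = 910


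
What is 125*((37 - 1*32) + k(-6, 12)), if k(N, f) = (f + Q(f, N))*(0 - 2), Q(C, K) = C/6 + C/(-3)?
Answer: -1875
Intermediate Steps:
Q(C, K) = -C/6 (Q(C, K) = C*(1/6) + C*(-1/3) = C/6 - C/3 = -C/6)
k(N, f) = -5*f/3 (k(N, f) = (f - f/6)*(0 - 2) = (5*f/6)*(-2) = -5*f/3)
125*((37 - 1*32) + k(-6, 12)) = 125*((37 - 1*32) - 5/3*12) = 125*((37 - 32) - 20) = 125*(5 - 20) = 125*(-15) = -1875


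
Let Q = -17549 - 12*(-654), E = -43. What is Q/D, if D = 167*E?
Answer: 9701/7181 ≈ 1.3509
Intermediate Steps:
D = -7181 (D = 167*(-43) = -7181)
Q = -9701 (Q = -17549 - 1*(-7848) = -17549 + 7848 = -9701)
Q/D = -9701/(-7181) = -9701*(-1/7181) = 9701/7181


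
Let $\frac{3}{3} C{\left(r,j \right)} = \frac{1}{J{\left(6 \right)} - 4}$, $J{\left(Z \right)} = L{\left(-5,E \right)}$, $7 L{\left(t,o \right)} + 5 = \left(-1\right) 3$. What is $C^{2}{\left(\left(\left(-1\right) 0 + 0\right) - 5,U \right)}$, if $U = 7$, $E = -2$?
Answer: $\frac{49}{1296} \approx 0.037809$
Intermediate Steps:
$L{\left(t,o \right)} = - \frac{8}{7}$ ($L{\left(t,o \right)} = - \frac{5}{7} + \frac{\left(-1\right) 3}{7} = - \frac{5}{7} + \frac{1}{7} \left(-3\right) = - \frac{5}{7} - \frac{3}{7} = - \frac{8}{7}$)
$J{\left(Z \right)} = - \frac{8}{7}$
$C{\left(r,j \right)} = - \frac{7}{36}$ ($C{\left(r,j \right)} = \frac{1}{- \frac{8}{7} - 4} = \frac{1}{- \frac{36}{7}} = - \frac{7}{36}$)
$C^{2}{\left(\left(\left(-1\right) 0 + 0\right) - 5,U \right)} = \left(- \frac{7}{36}\right)^{2} = \frac{49}{1296}$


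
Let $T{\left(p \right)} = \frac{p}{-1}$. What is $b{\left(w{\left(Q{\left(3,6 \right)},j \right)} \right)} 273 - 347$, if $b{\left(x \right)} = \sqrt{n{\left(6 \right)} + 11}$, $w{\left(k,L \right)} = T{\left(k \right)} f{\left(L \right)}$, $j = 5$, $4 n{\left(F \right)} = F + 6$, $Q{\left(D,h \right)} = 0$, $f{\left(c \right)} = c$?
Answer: $-347 + 273 \sqrt{14} \approx 674.47$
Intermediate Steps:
$T{\left(p \right)} = - p$ ($T{\left(p \right)} = p \left(-1\right) = - p$)
$n{\left(F \right)} = \frac{3}{2} + \frac{F}{4}$ ($n{\left(F \right)} = \frac{F + 6}{4} = \frac{6 + F}{4} = \frac{3}{2} + \frac{F}{4}$)
$w{\left(k,L \right)} = - L k$ ($w{\left(k,L \right)} = - k L = - L k$)
$b{\left(x \right)} = \sqrt{14}$ ($b{\left(x \right)} = \sqrt{\left(\frac{3}{2} + \frac{1}{4} \cdot 6\right) + 11} = \sqrt{\left(\frac{3}{2} + \frac{3}{2}\right) + 11} = \sqrt{3 + 11} = \sqrt{14}$)
$b{\left(w{\left(Q{\left(3,6 \right)},j \right)} \right)} 273 - 347 = \sqrt{14} \cdot 273 - 347 = 273 \sqrt{14} - 347 = -347 + 273 \sqrt{14}$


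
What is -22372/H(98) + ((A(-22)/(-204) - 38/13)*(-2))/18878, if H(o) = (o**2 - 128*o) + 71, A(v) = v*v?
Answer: 140015324263/17954365533 ≈ 7.7984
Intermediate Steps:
A(v) = v**2
H(o) = 71 + o**2 - 128*o
-22372/H(98) + ((A(-22)/(-204) - 38/13)*(-2))/18878 = -22372/(71 + 98**2 - 128*98) + (((-22)**2/(-204) - 38/13)*(-2))/18878 = -22372/(71 + 9604 - 12544) + ((484*(-1/204) - 38*1/13)*(-2))*(1/18878) = -22372/(-2869) + ((-121/51 - 38/13)*(-2))*(1/18878) = -22372*(-1/2869) - 3511/663*(-2)*(1/18878) = 22372/2869 + (7022/663)*(1/18878) = 22372/2869 + 3511/6258057 = 140015324263/17954365533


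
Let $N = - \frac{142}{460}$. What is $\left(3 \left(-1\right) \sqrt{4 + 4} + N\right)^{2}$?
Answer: $\frac{3813841}{52900} + \frac{426 \sqrt{2}}{115} \approx 77.334$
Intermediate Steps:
$N = - \frac{71}{230}$ ($N = \left(-142\right) \frac{1}{460} = - \frac{71}{230} \approx -0.3087$)
$\left(3 \left(-1\right) \sqrt{4 + 4} + N\right)^{2} = \left(3 \left(-1\right) \sqrt{4 + 4} - \frac{71}{230}\right)^{2} = \left(- 3 \sqrt{8} - \frac{71}{230}\right)^{2} = \left(- 3 \cdot 2 \sqrt{2} - \frac{71}{230}\right)^{2} = \left(- 6 \sqrt{2} - \frac{71}{230}\right)^{2} = \left(- \frac{71}{230} - 6 \sqrt{2}\right)^{2}$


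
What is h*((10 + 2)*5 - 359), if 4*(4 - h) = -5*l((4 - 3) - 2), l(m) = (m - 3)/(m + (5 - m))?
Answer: -897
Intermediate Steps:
l(m) = -3/5 + m/5 (l(m) = (-3 + m)/5 = (-3 + m)*(1/5) = -3/5 + m/5)
h = 3 (h = 4 - (-5)*(-3/5 + ((4 - 3) - 2)/5)/4 = 4 - (-5)*(-3/5 + (1 - 2)/5)/4 = 4 - (-5)*(-3/5 + (1/5)*(-1))/4 = 4 - (-5)*(-3/5 - 1/5)/4 = 4 - (-5)*(-4)/(4*5) = 4 - 1/4*4 = 4 - 1 = 3)
h*((10 + 2)*5 - 359) = 3*((10 + 2)*5 - 359) = 3*(12*5 - 359) = 3*(60 - 359) = 3*(-299) = -897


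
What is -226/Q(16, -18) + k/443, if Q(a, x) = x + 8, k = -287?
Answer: 48624/2215 ≈ 21.952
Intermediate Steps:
Q(a, x) = 8 + x
-226/Q(16, -18) + k/443 = -226/(8 - 18) - 287/443 = -226/(-10) - 287*1/443 = -226*(-⅒) - 287/443 = 113/5 - 287/443 = 48624/2215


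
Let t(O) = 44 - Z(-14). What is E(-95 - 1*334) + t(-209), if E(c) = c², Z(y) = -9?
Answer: 184094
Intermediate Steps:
t(O) = 53 (t(O) = 44 - 1*(-9) = 44 + 9 = 53)
E(-95 - 1*334) + t(-209) = (-95 - 1*334)² + 53 = (-95 - 334)² + 53 = (-429)² + 53 = 184041 + 53 = 184094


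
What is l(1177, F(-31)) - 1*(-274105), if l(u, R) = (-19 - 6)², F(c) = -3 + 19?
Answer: 274730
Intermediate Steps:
F(c) = 16
l(u, R) = 625 (l(u, R) = (-25)² = 625)
l(1177, F(-31)) - 1*(-274105) = 625 - 1*(-274105) = 625 + 274105 = 274730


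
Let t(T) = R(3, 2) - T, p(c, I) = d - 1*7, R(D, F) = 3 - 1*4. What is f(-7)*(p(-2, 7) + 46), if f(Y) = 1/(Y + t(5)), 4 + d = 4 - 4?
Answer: -35/13 ≈ -2.6923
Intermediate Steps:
d = -4 (d = -4 + (4 - 4) = -4 + 0 = -4)
R(D, F) = -1 (R(D, F) = 3 - 4 = -1)
p(c, I) = -11 (p(c, I) = -4 - 1*7 = -4 - 7 = -11)
t(T) = -1 - T
f(Y) = 1/(-6 + Y) (f(Y) = 1/(Y + (-1 - 1*5)) = 1/(Y + (-1 - 5)) = 1/(Y - 6) = 1/(-6 + Y))
f(-7)*(p(-2, 7) + 46) = (-11 + 46)/(-6 - 7) = 35/(-13) = -1/13*35 = -35/13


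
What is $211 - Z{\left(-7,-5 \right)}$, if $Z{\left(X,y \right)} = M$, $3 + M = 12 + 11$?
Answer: $191$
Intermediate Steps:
$M = 20$ ($M = -3 + \left(12 + 11\right) = -3 + 23 = 20$)
$Z{\left(X,y \right)} = 20$
$211 - Z{\left(-7,-5 \right)} = 211 - 20 = 191$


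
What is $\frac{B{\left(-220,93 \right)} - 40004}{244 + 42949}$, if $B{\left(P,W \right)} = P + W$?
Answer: $- \frac{40131}{43193} \approx -0.92911$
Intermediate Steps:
$\frac{B{\left(-220,93 \right)} - 40004}{244 + 42949} = \frac{\left(-220 + 93\right) - 40004}{244 + 42949} = \frac{-127 - 40004}{43193} = \left(-40131\right) \frac{1}{43193} = - \frac{40131}{43193}$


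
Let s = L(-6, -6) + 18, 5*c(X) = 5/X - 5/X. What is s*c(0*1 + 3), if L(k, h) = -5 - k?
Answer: 0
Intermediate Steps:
c(X) = 0 (c(X) = (5/X - 5/X)/5 = (1/5)*0 = 0)
s = 19 (s = (-5 - 1*(-6)) + 18 = (-5 + 6) + 18 = 1 + 18 = 19)
s*c(0*1 + 3) = 19*0 = 0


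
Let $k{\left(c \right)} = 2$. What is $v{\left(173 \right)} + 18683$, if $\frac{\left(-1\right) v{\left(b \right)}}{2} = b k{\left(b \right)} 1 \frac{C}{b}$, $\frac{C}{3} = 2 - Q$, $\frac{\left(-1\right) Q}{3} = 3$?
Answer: $18551$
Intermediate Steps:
$Q = -9$ ($Q = \left(-3\right) 3 = -9$)
$C = 33$ ($C = 3 \left(2 - -9\right) = 3 \left(2 + 9\right) = 3 \cdot 11 = 33$)
$v{\left(b \right)} = -132$ ($v{\left(b \right)} = - 2 b 2 \cdot 1 \frac{33}{b} = - 2 \cdot 2 b 1 \frac{33}{b} = - 2 \cdot 2 b \frac{33}{b} = \left(-2\right) 66 = -132$)
$v{\left(173 \right)} + 18683 = -132 + 18683 = 18551$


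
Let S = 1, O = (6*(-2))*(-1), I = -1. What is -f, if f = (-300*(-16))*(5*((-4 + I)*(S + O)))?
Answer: 1560000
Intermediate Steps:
O = 12 (O = -12*(-1) = 12)
f = -1560000 (f = (-300*(-16))*(5*((-4 - 1)*(1 + 12))) = (-60*(-80))*(5*(-5*13)) = 4800*(5*(-65)) = 4800*(-325) = -1560000)
-f = -1*(-1560000) = 1560000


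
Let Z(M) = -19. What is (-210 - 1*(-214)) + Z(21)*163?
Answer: -3093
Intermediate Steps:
(-210 - 1*(-214)) + Z(21)*163 = (-210 - 1*(-214)) - 19*163 = (-210 + 214) - 3097 = 4 - 3097 = -3093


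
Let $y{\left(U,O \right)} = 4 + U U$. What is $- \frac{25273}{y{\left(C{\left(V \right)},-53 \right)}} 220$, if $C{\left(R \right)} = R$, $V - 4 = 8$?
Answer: $- \frac{1390015}{37} \approx -37568.0$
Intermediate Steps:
$V = 12$ ($V = 4 + 8 = 12$)
$y{\left(U,O \right)} = 4 + U^{2}$
$- \frac{25273}{y{\left(C{\left(V \right)},-53 \right)}} 220 = - \frac{25273}{4 + 12^{2}} \cdot 220 = - \frac{25273}{4 + 144} \cdot 220 = - \frac{25273}{148} \cdot 220 = \left(-25273\right) \frac{1}{148} \cdot 220 = \left(- \frac{25273}{148}\right) 220 = - \frac{1390015}{37}$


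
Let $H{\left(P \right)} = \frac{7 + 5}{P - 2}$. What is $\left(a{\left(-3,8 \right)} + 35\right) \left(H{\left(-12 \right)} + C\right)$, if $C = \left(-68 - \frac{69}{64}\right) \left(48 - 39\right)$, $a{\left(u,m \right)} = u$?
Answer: $- \frac{278907}{14} \approx -19922.0$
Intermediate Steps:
$H{\left(P \right)} = \frac{12}{-2 + P}$
$C = - \frac{39789}{64}$ ($C = \left(-68 - \frac{69}{64}\right) 9 = \left(- \frac{4421}{64}\right) 9 = - \frac{39789}{64} \approx -621.7$)
$\left(a{\left(-3,8 \right)} + 35\right) \left(H{\left(-12 \right)} + C\right) = \left(-3 + 35\right) \left(\frac{12}{-2 - 12} - \frac{39789}{64}\right) = 32 \left(\frac{12}{-14} - \frac{39789}{64}\right) = 32 \left(12 \left(- \frac{1}{14}\right) - \frac{39789}{64}\right) = 32 \left(- \frac{6}{7} - \frac{39789}{64}\right) = 32 \left(- \frac{278907}{448}\right) = - \frac{278907}{14}$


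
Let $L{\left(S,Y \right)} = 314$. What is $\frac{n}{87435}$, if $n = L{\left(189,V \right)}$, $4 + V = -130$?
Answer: $\frac{314}{87435} \approx 0.0035912$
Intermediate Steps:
$V = -134$ ($V = -4 - 130 = -134$)
$n = 314$
$\frac{n}{87435} = \frac{314}{87435}$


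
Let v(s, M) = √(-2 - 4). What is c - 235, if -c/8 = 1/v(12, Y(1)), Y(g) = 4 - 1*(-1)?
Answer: -235 + 4*I*√6/3 ≈ -235.0 + 3.266*I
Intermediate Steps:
Y(g) = 5 (Y(g) = 4 + 1 = 5)
v(s, M) = I*√6 (v(s, M) = √(-6) = I*√6)
c = 4*I*√6/3 (c = -8*(-I*√6/6) = -(-4)*I*√6/3 = 4*I*√6/3 ≈ 3.266*I)
c - 235 = 4*I*√6/3 - 235 = -235 + 4*I*√6/3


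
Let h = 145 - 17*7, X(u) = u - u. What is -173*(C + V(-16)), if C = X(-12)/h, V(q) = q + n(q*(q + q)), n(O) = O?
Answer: -85808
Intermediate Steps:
X(u) = 0
h = 26 (h = 145 - 119 = 26)
V(q) = q + 2*q² (V(q) = q + q*(q + q) = q + q*(2*q) = q + 2*q²)
C = 0 (C = 0/26 = 0*(1/26) = 0)
-173*(C + V(-16)) = -173*(0 - 16*(1 + 2*(-16))) = -173*(0 - 16*(1 - 32)) = -173*(0 - 16*(-31)) = -173*(0 + 496) = -173*496 = -85808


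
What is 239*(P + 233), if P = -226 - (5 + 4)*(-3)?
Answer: 8126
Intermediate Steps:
P = -199 (P = -226 - 9*(-3) = -226 - 1*(-27) = -226 + 27 = -199)
239*(P + 233) = 239*(-199 + 233) = 239*34 = 8126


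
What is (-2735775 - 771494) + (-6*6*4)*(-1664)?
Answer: -3267653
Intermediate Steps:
(-2735775 - 771494) + (-6*6*4)*(-1664) = -3507269 - 36*4*(-1664) = -3507269 - 144*(-1664) = -3507269 + 239616 = -3267653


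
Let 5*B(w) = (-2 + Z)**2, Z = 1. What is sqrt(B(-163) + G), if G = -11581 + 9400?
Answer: 2*I*sqrt(13630)/5 ≈ 46.699*I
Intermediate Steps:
G = -2181
B(w) = 1/5 (B(w) = (-2 + 1)**2/5 = (1/5)*(-1)**2 = (1/5)*1 = 1/5)
sqrt(B(-163) + G) = sqrt(1/5 - 2181) = sqrt(-10904/5) = 2*I*sqrt(13630)/5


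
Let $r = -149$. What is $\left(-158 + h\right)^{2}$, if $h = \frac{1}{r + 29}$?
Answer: $\frac{359519521}{14400} \approx 24967.0$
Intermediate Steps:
$h = - \frac{1}{120}$ ($h = \frac{1}{-149 + 29} = \frac{1}{-120} = - \frac{1}{120} \approx -0.0083333$)
$\left(-158 + h\right)^{2} = \left(-158 - \frac{1}{120}\right)^{2} = \left(- \frac{18961}{120}\right)^{2} = \frac{359519521}{14400}$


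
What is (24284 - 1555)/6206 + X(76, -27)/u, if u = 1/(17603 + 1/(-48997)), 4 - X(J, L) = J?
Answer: -385388890253267/304075382 ≈ -1.2674e+6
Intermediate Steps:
X(J, L) = 4 - J
u = 48997/862494190 (u = 1/(17603 - 1/48997) = 1/(862494190/48997) = 48997/862494190 ≈ 5.6809e-5)
(24284 - 1555)/6206 + X(76, -27)/u = (24284 - 1555)/6206 + (4 - 1*76)/(48997/862494190) = 22729*(1/6206) + (4 - 76)*(862494190/48997) = 22729/6206 - 72*862494190/48997 = 22729/6206 - 62099581680/48997 = -385388890253267/304075382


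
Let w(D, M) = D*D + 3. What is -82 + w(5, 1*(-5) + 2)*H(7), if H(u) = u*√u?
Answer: -82 + 196*√7 ≈ 436.57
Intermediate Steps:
w(D, M) = 3 + D² (w(D, M) = D² + 3 = 3 + D²)
H(u) = u^(3/2)
-82 + w(5, 1*(-5) + 2)*H(7) = -82 + (3 + 5²)*7^(3/2) = -82 + (3 + 25)*(7*√7) = -82 + 28*(7*√7) = -82 + 196*√7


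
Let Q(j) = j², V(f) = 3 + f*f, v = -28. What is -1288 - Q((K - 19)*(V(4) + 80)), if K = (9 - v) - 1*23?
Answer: -246313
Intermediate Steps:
K = 14 (K = (9 - 1*(-28)) - 1*23 = (9 + 28) - 23 = 37 - 23 = 14)
V(f) = 3 + f²
-1288 - Q((K - 19)*(V(4) + 80)) = -1288 - ((14 - 19)*((3 + 4²) + 80))² = -1288 - (-5*((3 + 16) + 80))² = -1288 - (-5*(19 + 80))² = -1288 - (-5*99)² = -1288 - 1*(-495)² = -1288 - 1*245025 = -1288 - 245025 = -246313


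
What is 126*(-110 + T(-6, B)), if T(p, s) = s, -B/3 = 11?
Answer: -18018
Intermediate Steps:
B = -33 (B = -3*11 = -33)
126*(-110 + T(-6, B)) = 126*(-110 - 33) = 126*(-143) = -18018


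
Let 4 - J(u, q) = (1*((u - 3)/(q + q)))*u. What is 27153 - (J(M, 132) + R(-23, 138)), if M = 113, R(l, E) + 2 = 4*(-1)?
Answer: 326425/12 ≈ 27202.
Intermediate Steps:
R(l, E) = -6 (R(l, E) = -2 + 4*(-1) = -2 - 4 = -6)
J(u, q) = 4 - u*(-3 + u)/(2*q) (J(u, q) = 4 - 1*((u - 3)/(q + q))*u = 4 - 1*((-3 + u)/((2*q)))*u = 4 - 1*((-3 + u)*(1/(2*q)))*u = 4 - 1*((-3 + u)/(2*q))*u = 4 - (-3 + u)/(2*q)*u = 4 - u*(-3 + u)/(2*q))
27153 - (J(M, 132) + R(-23, 138)) = 27153 - ((½)*(-1*113² + 3*113 + 8*132)/132 - 6) = 27153 - ((½)*(1/132)*(-1*12769 + 339 + 1056) - 6) = 27153 - ((½)*(1/132)*(-12769 + 339 + 1056) - 6) = 27153 - ((½)*(1/132)*(-11374) - 6) = 27153 - (-517/12 - 6) = 27153 - 1*(-589/12) = 27153 + 589/12 = 326425/12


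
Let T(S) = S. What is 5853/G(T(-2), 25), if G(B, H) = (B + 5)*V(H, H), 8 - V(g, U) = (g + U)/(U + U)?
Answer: 1951/7 ≈ 278.71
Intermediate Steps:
V(g, U) = 8 - (U + g)/(2*U) (V(g, U) = 8 - (g + U)/(U + U) = 8 - (U + g)/(2*U))
G(B, H) = 35 + 7*B (G(B, H) = (B + 5)*((-H + 15*H)/(2*H)) = (5 + B)*((14*H)/(2*H)) = (5 + B)*7 = 35 + 7*B)
5853/G(T(-2), 25) = 5853/(35 + 7*(-2)) = 5853/(35 - 14) = 5853/21 = 5853*(1/21) = 1951/7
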